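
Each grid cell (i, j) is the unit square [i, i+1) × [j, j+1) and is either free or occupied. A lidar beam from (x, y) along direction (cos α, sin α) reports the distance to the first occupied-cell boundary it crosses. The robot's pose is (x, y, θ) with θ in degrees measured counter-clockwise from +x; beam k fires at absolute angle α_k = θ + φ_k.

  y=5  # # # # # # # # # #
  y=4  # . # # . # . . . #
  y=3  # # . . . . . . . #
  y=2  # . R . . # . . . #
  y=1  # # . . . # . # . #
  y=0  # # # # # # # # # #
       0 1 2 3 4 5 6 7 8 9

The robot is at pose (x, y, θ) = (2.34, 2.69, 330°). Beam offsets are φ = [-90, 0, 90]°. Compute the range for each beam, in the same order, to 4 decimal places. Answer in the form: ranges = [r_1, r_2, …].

ranges = [0.7967, 3.0715, 1.5127]

beam 1: φ=-90°, α=240°
  direction (-0.5000, -0.8660); cell (2,2); t to first gridline: x 0.6800, y 0.7967 (then +2.0000 / +1.1547)
    (1,2) via x @ 0.6800
    (1,1) via y @ 0.7967  # hit
  → r_1 = 0.7967
beam 2: φ=0°, α=330°
  direction (0.8660, -0.5000); cell (2,2); t to first gridline: x 0.7621, y 1.3800 (then +1.1547 / +2.0000)
    (3,2) via x @ 0.7621
    (3,1) via y @ 1.3800
    (4,1) via x @ 1.9168
    (5,1) via x @ 3.0715  # hit
  → r_2 = 3.0715
beam 3: φ=90°, α=60°
  direction (0.5000, 0.8660); cell (2,2); t to first gridline: x 1.3200, y 0.3580 (then +2.0000 / +1.1547)
    (2,3) via y @ 0.3580
    (3,3) via x @ 1.3200
    (3,4) via y @ 1.5127  # hit
  → r_3 = 1.5127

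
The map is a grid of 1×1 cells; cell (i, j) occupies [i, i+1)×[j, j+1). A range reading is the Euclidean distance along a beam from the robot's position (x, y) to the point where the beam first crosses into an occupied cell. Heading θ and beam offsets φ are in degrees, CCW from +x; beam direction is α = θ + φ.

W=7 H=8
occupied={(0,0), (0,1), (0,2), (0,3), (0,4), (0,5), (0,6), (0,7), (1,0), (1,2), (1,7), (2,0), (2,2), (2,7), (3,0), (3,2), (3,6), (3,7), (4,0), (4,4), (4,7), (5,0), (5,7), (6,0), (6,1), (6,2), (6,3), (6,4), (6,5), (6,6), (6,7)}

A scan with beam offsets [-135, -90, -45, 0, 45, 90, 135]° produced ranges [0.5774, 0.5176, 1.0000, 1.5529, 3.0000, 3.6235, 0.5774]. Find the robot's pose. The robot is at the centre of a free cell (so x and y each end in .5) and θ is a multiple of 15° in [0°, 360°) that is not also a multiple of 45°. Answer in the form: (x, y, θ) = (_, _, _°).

(x, y, θ) = (2.5, 6.5, 195°)

Candidates: 25 free-cell centres × 16 headings = 400 poses. Raycast each; keep the one whose scan matches to 4 dp.
  (1.5, 3.5, 210°): beam 1 = 3.6235 ≠ 0.5774 ✗
  (5.5, 5.5, 150°): beam 1 = 0.5176 ≠ 0.5774 ✗
  (5.5, 5.5, 330°): beam 1 = 4.6587 ≠ 0.5774 ✗
  (4.5, 5.5, 150°): beam 1 = 1.5529 ≠ 0.5774 ✗
  …
  (2.5, 6.5, 195°): r_1=0.5774, r_2=0.5176, r_3=1.0000, r_4=1.5529, r_5=3.0000, r_6=3.6235, r_7=0.5774 — all match ✓
Only this pose fits every beam.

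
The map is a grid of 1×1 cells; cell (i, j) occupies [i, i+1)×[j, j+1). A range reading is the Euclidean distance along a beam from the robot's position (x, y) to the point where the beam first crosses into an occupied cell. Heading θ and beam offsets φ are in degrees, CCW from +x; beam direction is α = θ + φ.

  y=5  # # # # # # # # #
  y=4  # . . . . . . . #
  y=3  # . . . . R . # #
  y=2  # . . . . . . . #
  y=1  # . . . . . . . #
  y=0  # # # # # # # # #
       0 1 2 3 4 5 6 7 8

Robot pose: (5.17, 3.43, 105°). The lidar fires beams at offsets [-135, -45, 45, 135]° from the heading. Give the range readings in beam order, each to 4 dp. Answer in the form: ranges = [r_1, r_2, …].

ranges = [3.2678, 1.8129, 3.1400, 2.8059]

beam 1: φ=-135°, α=330°
  cosα=0.8660 sinα=-0.5000 | (5,3) | tMaxX 0.9584 tMaxY 0.8600 | tΔX 1.1547 tΔY 2.0000
    t=0.8600 [y] (5,2)
    t=0.9584 [x] (6,2)
    t=2.1131 [x] (7,2)
    t=2.8600 [y] (7,1)
    t=3.2678 [x] (8,1) — stop
  → r_1 = 3.2678
beam 2: φ=-45°, α=60°
  cosα=0.5000 sinα=0.8660 | (5,3) | tMaxX 1.6600 tMaxY 0.6582 | tΔX 2.0000 tΔY 1.1547
    t=0.6582 [y] (5,4)
    t=1.6600 [x] (6,4)
    t=1.8129 [y] (6,5) — stop
  → r_2 = 1.8129
beam 3: φ=45°, α=150°
  cosα=-0.8660 sinα=0.5000 | (5,3) | tMaxX 0.1963 tMaxY 1.1400 | tΔX 1.1547 tΔY 2.0000
    t=0.1963 [x] (4,3)
    t=1.1400 [y] (4,4)
    t=1.3510 [x] (3,4)
    t=2.5057 [x] (2,4)
    t=3.1400 [y] (2,5) — stop
  → r_3 = 3.1400
beam 4: φ=135°, α=240°
  cosα=-0.5000 sinα=-0.8660 | (5,3) | tMaxX 0.3400 tMaxY 0.4965 | tΔX 2.0000 tΔY 1.1547
    t=0.3400 [x] (4,3)
    t=0.4965 [y] (4,2)
    t=1.6512 [y] (4,1)
    t=2.3400 [x] (3,1)
    t=2.8059 [y] (3,0) — stop
  → r_4 = 2.8059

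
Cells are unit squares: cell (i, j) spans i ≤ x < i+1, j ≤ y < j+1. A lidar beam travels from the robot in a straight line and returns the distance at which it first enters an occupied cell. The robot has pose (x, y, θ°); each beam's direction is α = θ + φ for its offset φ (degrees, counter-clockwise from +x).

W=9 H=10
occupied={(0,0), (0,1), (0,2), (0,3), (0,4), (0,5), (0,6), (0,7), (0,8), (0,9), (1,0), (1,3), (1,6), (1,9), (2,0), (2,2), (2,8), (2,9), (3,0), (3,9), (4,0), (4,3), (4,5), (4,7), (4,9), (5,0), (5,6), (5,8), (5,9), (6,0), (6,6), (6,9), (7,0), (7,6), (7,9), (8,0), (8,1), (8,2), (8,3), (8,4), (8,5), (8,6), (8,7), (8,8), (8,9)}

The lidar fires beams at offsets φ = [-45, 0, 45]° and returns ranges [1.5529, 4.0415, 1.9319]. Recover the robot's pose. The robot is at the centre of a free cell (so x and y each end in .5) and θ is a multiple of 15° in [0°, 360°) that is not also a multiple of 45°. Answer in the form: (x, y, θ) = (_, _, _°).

The pose lattice has 45·16 = 720 candidates. Test each by forward raycasting.
  (2.5, 6.5, 120°): beam 2 = 2.8868 ≠ 4.0415 ✗
  (5.5, 5.5, 120°): beam 1 = 0.5176 ≠ 1.5529 ✗
  (3.5, 5.5, 30°): beam 1 = 0.5176 ≠ 1.5529 ✗
  …
  (2.5, 4.5, 300°): r_1=1.5529, r_2=4.0415, r_3=1.9319 — all match ✓
Only this pose fits every beam.

(x, y, θ) = (2.5, 4.5, 300°)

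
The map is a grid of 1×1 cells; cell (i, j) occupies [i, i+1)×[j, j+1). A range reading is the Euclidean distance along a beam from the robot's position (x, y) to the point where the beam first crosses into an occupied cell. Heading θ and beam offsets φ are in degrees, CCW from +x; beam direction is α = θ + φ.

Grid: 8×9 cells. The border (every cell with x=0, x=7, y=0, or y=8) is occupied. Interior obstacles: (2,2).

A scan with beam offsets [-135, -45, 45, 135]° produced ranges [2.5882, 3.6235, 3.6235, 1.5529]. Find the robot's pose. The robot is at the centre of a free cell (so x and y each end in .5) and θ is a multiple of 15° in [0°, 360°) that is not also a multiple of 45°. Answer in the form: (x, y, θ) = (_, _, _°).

(x, y, θ) = (3.5, 6.5, 300°)

The pose lattice has 41·16 = 656 candidates. Test each by forward raycasting.
  (1.5, 2.5, 30°): beam 1 = 1.5529 ≠ 2.5882 ✗
  (5.5, 4.5, 150°): beam 1 = 1.5529 ≠ 2.5882 ✗
  (5.5, 3.5, 60°): beam 2 = 1.5529 ≠ 3.6235 ✗
  …
  (3.5, 6.5, 300°): r_1=2.5882, r_2=3.6235, r_3=3.6235, r_4=1.5529 — all match ✓
No second candidate reproduces the full scan.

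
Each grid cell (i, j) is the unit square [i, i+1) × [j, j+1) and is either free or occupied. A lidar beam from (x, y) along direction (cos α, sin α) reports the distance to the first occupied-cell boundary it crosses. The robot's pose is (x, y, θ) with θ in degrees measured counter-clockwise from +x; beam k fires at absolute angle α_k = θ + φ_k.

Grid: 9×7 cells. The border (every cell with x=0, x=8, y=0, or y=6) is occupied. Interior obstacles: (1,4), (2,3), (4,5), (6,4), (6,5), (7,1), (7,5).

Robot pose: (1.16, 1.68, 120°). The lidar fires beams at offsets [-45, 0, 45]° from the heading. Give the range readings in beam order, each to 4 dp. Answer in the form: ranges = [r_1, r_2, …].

beam 1: φ=-45°, α=75°
  dir = (cos 75°, sin 75°) = (0.2588, 0.9659); from cell (1,1)
  next x-line at t=3.2455, next y-line at t=0.3313; Δt_x=3.8637, Δt_y=1.0353
    y: enter (1,2) at t=0.3313
    y: enter (1,3) at t=1.3666
    y: enter (1,4) at t=2.4018 ← occupied
  → r_1 = 2.4018
beam 2: φ=0°, α=120°
  dir = (cos 120°, sin 120°) = (-0.5000, 0.8660); from cell (1,1)
  next x-line at t=0.3200, next y-line at t=0.3695; Δt_x=2.0000, Δt_y=1.1547
    x: enter (0,1) at t=0.3200 ← occupied
  → r_2 = 0.3200
beam 3: φ=45°, α=165°
  dir = (cos 165°, sin 165°) = (-0.9659, 0.2588); from cell (1,1)
  next x-line at t=0.1656, next y-line at t=1.2364; Δt_x=1.0353, Δt_y=3.8637
    x: enter (0,1) at t=0.1656 ← occupied
  → r_3 = 0.1656

ranges = [2.4018, 0.3200, 0.1656]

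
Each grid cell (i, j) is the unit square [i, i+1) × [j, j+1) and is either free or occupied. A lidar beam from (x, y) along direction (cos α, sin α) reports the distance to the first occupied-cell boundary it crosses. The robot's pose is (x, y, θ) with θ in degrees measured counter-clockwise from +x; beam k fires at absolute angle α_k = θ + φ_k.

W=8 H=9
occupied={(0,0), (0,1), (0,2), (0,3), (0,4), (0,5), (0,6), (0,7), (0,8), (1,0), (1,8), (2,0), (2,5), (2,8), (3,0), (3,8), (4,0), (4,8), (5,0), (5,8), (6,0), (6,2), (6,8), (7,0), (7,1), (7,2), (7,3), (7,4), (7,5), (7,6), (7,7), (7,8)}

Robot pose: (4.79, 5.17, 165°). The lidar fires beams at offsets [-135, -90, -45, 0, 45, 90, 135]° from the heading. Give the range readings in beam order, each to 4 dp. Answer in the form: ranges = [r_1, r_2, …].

ranges = [2.5519, 2.9298, 3.2678, 1.8531, 4.3763, 4.3171, 2.5057]

beam 1: φ=-135°, α=30°
  dir = (cos 30°, sin 30°) = (0.8660, 0.5000); from cell (4,5)
  next x-line at t=0.2425, next y-line at t=1.6600; Δt_x=1.1547, Δt_y=2.0000
    x: enter (5,5) at t=0.2425
    x: enter (6,5) at t=1.3972
    y: enter (6,6) at t=1.6600
    x: enter (7,6) at t=2.5519 ← occupied
  → r_1 = 2.5519
beam 2: φ=-90°, α=75°
  dir = (cos 75°, sin 75°) = (0.2588, 0.9659); from cell (4,5)
  next x-line at t=0.8114, next y-line at t=0.8593; Δt_x=3.8637, Δt_y=1.0353
    x: enter (5,5) at t=0.8114
    y: enter (5,6) at t=0.8593
    y: enter (5,7) at t=1.8946
    y: enter (5,8) at t=2.9298 ← occupied
  → r_2 = 2.9298
beam 3: φ=-45°, α=120°
  dir = (cos 120°, sin 120°) = (-0.5000, 0.8660); from cell (4,5)
  next x-line at t=1.5800, next y-line at t=0.9584; Δt_x=2.0000, Δt_y=1.1547
    y: enter (4,6) at t=0.9584
    x: enter (3,6) at t=1.5800
    y: enter (3,7) at t=2.1131
    y: enter (3,8) at t=3.2678 ← occupied
  → r_3 = 3.2678
beam 4: φ=0°, α=165°
  dir = (cos 165°, sin 165°) = (-0.9659, 0.2588); from cell (4,5)
  next x-line at t=0.8179, next y-line at t=3.2069; Δt_x=1.0353, Δt_y=3.8637
    x: enter (3,5) at t=0.8179
    x: enter (2,5) at t=1.8531 ← occupied
  → r_4 = 1.8531
beam 5: φ=45°, α=210°
  dir = (cos 210°, sin 210°) = (-0.8660, -0.5000); from cell (4,5)
  next x-line at t=0.9122, next y-line at t=0.3400; Δt_x=1.1547, Δt_y=2.0000
    y: enter (4,4) at t=0.3400
    x: enter (3,4) at t=0.9122
    x: enter (2,4) at t=2.0669
    y: enter (2,3) at t=2.3400
    x: enter (1,3) at t=3.2216
    y: enter (1,2) at t=4.3400
    x: enter (0,2) at t=4.3763 ← occupied
  → r_5 = 4.3763
beam 6: φ=90°, α=255°
  dir = (cos 255°, sin 255°) = (-0.2588, -0.9659); from cell (4,5)
  next x-line at t=3.0523, next y-line at t=0.1760; Δt_x=3.8637, Δt_y=1.0353
    y: enter (4,4) at t=0.1760
    y: enter (4,3) at t=1.2113
    y: enter (4,2) at t=2.2465
    x: enter (3,2) at t=3.0523
    y: enter (3,1) at t=3.2818
    y: enter (3,0) at t=4.3171 ← occupied
  → r_6 = 4.3171
beam 7: φ=135°, α=300°
  dir = (cos 300°, sin 300°) = (0.5000, -0.8660); from cell (4,5)
  next x-line at t=0.4200, next y-line at t=0.1963; Δt_x=2.0000, Δt_y=1.1547
    y: enter (4,4) at t=0.1963
    x: enter (5,4) at t=0.4200
    y: enter (5,3) at t=1.3510
    x: enter (6,3) at t=2.4200
    y: enter (6,2) at t=2.5057 ← occupied
  → r_7 = 2.5057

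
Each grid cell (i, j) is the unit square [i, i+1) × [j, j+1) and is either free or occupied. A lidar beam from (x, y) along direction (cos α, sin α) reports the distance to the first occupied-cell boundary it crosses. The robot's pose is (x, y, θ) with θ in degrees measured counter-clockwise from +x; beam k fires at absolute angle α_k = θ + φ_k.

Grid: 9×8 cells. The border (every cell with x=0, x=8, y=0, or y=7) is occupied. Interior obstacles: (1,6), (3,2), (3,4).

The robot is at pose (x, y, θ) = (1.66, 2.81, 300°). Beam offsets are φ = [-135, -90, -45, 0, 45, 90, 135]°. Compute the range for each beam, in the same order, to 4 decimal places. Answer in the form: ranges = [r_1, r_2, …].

beam 1: φ=-135°, α=165°
  dir = (cos 165°, sin 165°) = (-0.9659, 0.2588); from cell (1,2)
  next x-line at t=0.6833, next y-line at t=0.7341; Δt_x=1.0353, Δt_y=3.8637
    x: enter (0,2) at t=0.6833 ← occupied
  → r_1 = 0.6833
beam 2: φ=-90°, α=210°
  dir = (cos 210°, sin 210°) = (-0.8660, -0.5000); from cell (1,2)
  next x-line at t=0.7621, next y-line at t=1.6200; Δt_x=1.1547, Δt_y=2.0000
    x: enter (0,2) at t=0.7621 ← occupied
  → r_2 = 0.7621
beam 3: φ=-45°, α=255°
  dir = (cos 255°, sin 255°) = (-0.2588, -0.9659); from cell (1,2)
  next x-line at t=2.5500, next y-line at t=0.8386; Δt_x=3.8637, Δt_y=1.0353
    y: enter (1,1) at t=0.8386
    y: enter (1,0) at t=1.8738 ← occupied
  → r_3 = 1.8738
beam 4: φ=0°, α=300°
  dir = (cos 300°, sin 300°) = (0.5000, -0.8660); from cell (1,2)
  next x-line at t=0.6800, next y-line at t=0.9353; Δt_x=2.0000, Δt_y=1.1547
    x: enter (2,2) at t=0.6800
    y: enter (2,1) at t=0.9353
    y: enter (2,0) at t=2.0900 ← occupied
  → r_4 = 2.0900
beam 5: φ=45°, α=345°
  dir = (cos 345°, sin 345°) = (0.9659, -0.2588); from cell (1,2)
  next x-line at t=0.3520, next y-line at t=3.1296; Δt_x=1.0353, Δt_y=3.8637
    x: enter (2,2) at t=0.3520
    x: enter (3,2) at t=1.3873 ← occupied
  → r_5 = 1.3873
beam 6: φ=90°, α=30°
  dir = (cos 30°, sin 30°) = (0.8660, 0.5000); from cell (1,2)
  next x-line at t=0.3926, next y-line at t=0.3800; Δt_x=1.1547, Δt_y=2.0000
    y: enter (1,3) at t=0.3800
    x: enter (2,3) at t=0.3926
    x: enter (3,3) at t=1.5473
    y: enter (3,4) at t=2.3800 ← occupied
  → r_6 = 2.3800
beam 7: φ=135°, α=75°
  dir = (cos 75°, sin 75°) = (0.2588, 0.9659); from cell (1,2)
  next x-line at t=1.3137, next y-line at t=0.1967; Δt_x=3.8637, Δt_y=1.0353
    y: enter (1,3) at t=0.1967
    y: enter (1,4) at t=1.2320
    x: enter (2,4) at t=1.3137
    y: enter (2,5) at t=2.2673
    y: enter (2,6) at t=3.3025
    y: enter (2,7) at t=4.3378 ← occupied
  → r_7 = 4.3378

ranges = [0.6833, 0.7621, 1.8738, 2.0900, 1.3873, 2.3800, 4.3378]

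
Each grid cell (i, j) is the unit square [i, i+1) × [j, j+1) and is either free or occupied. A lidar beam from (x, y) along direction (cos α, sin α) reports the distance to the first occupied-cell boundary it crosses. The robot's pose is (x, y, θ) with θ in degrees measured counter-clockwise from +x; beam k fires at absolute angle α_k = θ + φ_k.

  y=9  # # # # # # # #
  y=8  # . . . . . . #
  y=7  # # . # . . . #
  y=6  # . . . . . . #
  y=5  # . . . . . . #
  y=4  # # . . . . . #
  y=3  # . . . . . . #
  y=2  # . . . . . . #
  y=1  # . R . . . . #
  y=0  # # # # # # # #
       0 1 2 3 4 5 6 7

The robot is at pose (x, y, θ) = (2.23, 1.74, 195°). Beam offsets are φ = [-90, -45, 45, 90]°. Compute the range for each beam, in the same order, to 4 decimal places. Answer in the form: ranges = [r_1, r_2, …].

ranges = [2.3397, 1.4203, 0.8545, 0.7661]

beam 1: φ=-90°, α=105°
  cosα=-0.2588 sinα=0.9659 | (2,1) | tMaxX 0.8887 tMaxY 0.2692 | tΔX 3.8637 tΔY 1.0353
    t=0.2692 [y] (2,2)
    t=0.8887 [x] (1,2)
    t=1.3044 [y] (1,3)
    t=2.3397 [y] (1,4) — stop
  → r_1 = 2.3397
beam 2: φ=-45°, α=150°
  cosα=-0.8660 sinα=0.5000 | (2,1) | tMaxX 0.2656 tMaxY 0.5200 | tΔX 1.1547 tΔY 2.0000
    t=0.2656 [x] (1,1)
    t=0.5200 [y] (1,2)
    t=1.4203 [x] (0,2) — stop
  → r_2 = 1.4203
beam 3: φ=45°, α=240°
  cosα=-0.5000 sinα=-0.8660 | (2,1) | tMaxX 0.4600 tMaxY 0.8545 | tΔX 2.0000 tΔY 1.1547
    t=0.4600 [x] (1,1)
    t=0.8545 [y] (1,0) — stop
  → r_3 = 0.8545
beam 4: φ=90°, α=285°
  cosα=0.2588 sinα=-0.9659 | (2,1) | tMaxX 2.9751 tMaxY 0.7661 | tΔX 3.8637 tΔY 1.0353
    t=0.7661 [y] (2,0) — stop
  → r_4 = 0.7661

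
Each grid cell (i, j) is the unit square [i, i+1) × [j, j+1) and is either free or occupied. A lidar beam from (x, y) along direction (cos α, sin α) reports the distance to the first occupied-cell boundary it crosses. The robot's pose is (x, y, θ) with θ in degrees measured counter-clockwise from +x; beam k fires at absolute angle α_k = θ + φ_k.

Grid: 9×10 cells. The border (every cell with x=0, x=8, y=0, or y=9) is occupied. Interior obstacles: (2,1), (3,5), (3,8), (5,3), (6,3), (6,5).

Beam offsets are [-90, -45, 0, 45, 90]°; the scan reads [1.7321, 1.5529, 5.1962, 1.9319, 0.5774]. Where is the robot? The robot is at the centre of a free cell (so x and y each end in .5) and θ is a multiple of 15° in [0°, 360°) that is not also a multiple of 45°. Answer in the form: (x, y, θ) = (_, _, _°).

Enumerate (i+0.5, j+0.5, θ) over the 50 free cells and 16 admissible headings. For each, cast all 5 beams and compare to the given ranges.
  (6.5, 8.5, 330°): beam 1 = 7.5056 ≠ 1.7321 ✗
  (5.5, 5.5, 195°): beam 1 = 3.6235 ≠ 1.7321 ✗
  (7.5, 7.5, 330°): beam 2 = 1.9319 ≠ 1.5529 ✗
  (7.5, 3.5, 240°): beam 1 = 0.5774 ≠ 1.7321 ✗
  …
  (5.5, 1.5, 150°): r_1=1.7321, r_2=1.5529, r_3=5.1962, r_4=1.9319, r_5=0.5774 — all match ✓
No second candidate reproduces the full scan.

(x, y, θ) = (5.5, 1.5, 150°)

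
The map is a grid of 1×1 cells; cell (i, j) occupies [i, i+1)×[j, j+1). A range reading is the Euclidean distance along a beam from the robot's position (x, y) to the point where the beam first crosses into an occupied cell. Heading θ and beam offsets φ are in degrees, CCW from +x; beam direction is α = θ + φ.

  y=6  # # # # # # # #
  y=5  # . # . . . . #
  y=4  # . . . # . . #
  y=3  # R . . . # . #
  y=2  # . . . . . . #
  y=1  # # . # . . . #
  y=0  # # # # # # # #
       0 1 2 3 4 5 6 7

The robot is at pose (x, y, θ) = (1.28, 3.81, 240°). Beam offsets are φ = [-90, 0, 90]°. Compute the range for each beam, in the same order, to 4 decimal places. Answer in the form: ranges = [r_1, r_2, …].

beam 1: φ=-90°, α=150°
  dir = (cos 150°, sin 150°) = (-0.8660, 0.5000); from cell (1,3)
  next x-line at t=0.3233, next y-line at t=0.3800; Δt_x=1.1547, Δt_y=2.0000
    x: enter (0,3) at t=0.3233 ← occupied
  → r_1 = 0.3233
beam 2: φ=0°, α=240°
  dir = (cos 240°, sin 240°) = (-0.5000, -0.8660); from cell (1,3)
  next x-line at t=0.5600, next y-line at t=0.9353; Δt_x=2.0000, Δt_y=1.1547
    x: enter (0,3) at t=0.5600 ← occupied
  → r_2 = 0.5600
beam 3: φ=90°, α=330°
  dir = (cos 330°, sin 330°) = (0.8660, -0.5000); from cell (1,3)
  next x-line at t=0.8314, next y-line at t=1.6200; Δt_x=1.1547, Δt_y=2.0000
    x: enter (2,3) at t=0.8314
    y: enter (2,2) at t=1.6200
    x: enter (3,2) at t=1.9861
    x: enter (4,2) at t=3.1408
    y: enter (4,1) at t=3.6200
    x: enter (5,1) at t=4.2955
    x: enter (6,1) at t=5.4502
    y: enter (6,0) at t=5.6200 ← occupied
  → r_3 = 5.6200

ranges = [0.3233, 0.5600, 5.6200]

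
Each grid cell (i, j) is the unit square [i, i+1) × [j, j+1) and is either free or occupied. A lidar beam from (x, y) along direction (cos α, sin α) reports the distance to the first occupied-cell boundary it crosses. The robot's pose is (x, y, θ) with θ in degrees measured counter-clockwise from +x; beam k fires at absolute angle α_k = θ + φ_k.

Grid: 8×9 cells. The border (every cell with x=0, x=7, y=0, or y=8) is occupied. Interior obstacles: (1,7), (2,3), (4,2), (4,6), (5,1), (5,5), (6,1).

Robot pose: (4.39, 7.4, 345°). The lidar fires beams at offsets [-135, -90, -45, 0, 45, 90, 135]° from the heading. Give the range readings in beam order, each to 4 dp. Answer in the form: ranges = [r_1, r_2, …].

beam 1: φ=-135°, α=210°
  direction (-0.8660, -0.5000); cell (4,7); t to first gridline: x 0.4503, y 0.8000 (then +1.1547 / +2.0000)
    (3,7) via x @ 0.4503
    (3,6) via y @ 0.8000
    (2,6) via x @ 1.6050
    (1,6) via x @ 2.7597
    (1,5) via y @ 2.8000
    (0,5) via x @ 3.9144  # hit
  → r_1 = 3.9144
beam 2: φ=-90°, α=255°
  direction (-0.2588, -0.9659); cell (4,7); t to first gridline: x 1.5068, y 0.4141 (then +3.8637 / +1.0353)
    (4,6) via y @ 0.4141  # hit
  → r_2 = 0.4141
beam 3: φ=-45°, α=300°
  direction (0.5000, -0.8660); cell (4,7); t to first gridline: x 1.2200, y 0.4619 (then +2.0000 / +1.1547)
    (4,6) via y @ 0.4619  # hit
  → r_3 = 0.4619
beam 4: φ=0°, α=345°
  direction (0.9659, -0.2588); cell (4,7); t to first gridline: x 0.6315, y 1.5455 (then +1.0353 / +3.8637)
    (5,7) via x @ 0.6315
    (5,6) via y @ 1.5455
    (6,6) via x @ 1.6668
    (7,6) via x @ 2.7021  # hit
  → r_4 = 2.7021
beam 5: φ=45°, α=30°
  direction (0.8660, 0.5000); cell (4,7); t to first gridline: x 0.7044, y 1.2000 (then +1.1547 / +2.0000)
    (5,7) via x @ 0.7044
    (5,8) via y @ 1.2000  # hit
  → r_5 = 1.2000
beam 6: φ=90°, α=75°
  direction (0.2588, 0.9659); cell (4,7); t to first gridline: x 2.3569, y 0.6212 (then +3.8637 / +1.0353)
    (4,8) via y @ 0.6212  # hit
  → r_6 = 0.6212
beam 7: φ=135°, α=120°
  direction (-0.5000, 0.8660); cell (4,7); t to first gridline: x 0.7800, y 0.6928 (then +2.0000 / +1.1547)
    (4,8) via y @ 0.6928  # hit
  → r_7 = 0.6928

ranges = [3.9144, 0.4141, 0.4619, 2.7021, 1.2000, 0.6212, 0.6928]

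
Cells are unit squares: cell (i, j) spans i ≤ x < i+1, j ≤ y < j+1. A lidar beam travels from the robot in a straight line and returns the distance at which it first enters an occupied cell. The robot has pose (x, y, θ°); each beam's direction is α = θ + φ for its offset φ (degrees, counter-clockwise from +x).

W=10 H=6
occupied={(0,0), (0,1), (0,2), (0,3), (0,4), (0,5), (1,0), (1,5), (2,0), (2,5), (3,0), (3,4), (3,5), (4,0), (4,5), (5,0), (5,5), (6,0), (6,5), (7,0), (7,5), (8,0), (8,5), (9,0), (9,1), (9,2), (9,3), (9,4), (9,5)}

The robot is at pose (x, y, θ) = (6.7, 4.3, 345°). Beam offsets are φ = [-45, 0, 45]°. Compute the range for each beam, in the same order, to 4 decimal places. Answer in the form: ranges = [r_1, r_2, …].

ranges = [3.8105, 2.3811, 1.4000]

beam 1: φ=-45°, α=300°
  cosα=0.5000 sinα=-0.8660 | (6,4) | tMaxX 0.6000 tMaxY 0.3464 | tΔX 2.0000 tΔY 1.1547
    t=0.3464 [y] (6,3)
    t=0.6000 [x] (7,3)
    t=1.5011 [y] (7,2)
    t=2.6000 [x] (8,2)
    t=2.6558 [y] (8,1)
    t=3.8105 [y] (8,0) — stop
  → r_1 = 3.8105
beam 2: φ=0°, α=345°
  cosα=0.9659 sinα=-0.2588 | (6,4) | tMaxX 0.3106 tMaxY 1.1591 | tΔX 1.0353 tΔY 3.8637
    t=0.3106 [x] (7,4)
    t=1.1591 [y] (7,3)
    t=1.3459 [x] (8,3)
    t=2.3811 [x] (9,3) — stop
  → r_2 = 2.3811
beam 3: φ=45°, α=30°
  cosα=0.8660 sinα=0.5000 | (6,4) | tMaxX 0.3464 tMaxY 1.4000 | tΔX 1.1547 tΔY 2.0000
    t=0.3464 [x] (7,4)
    t=1.4000 [y] (7,5) — stop
  → r_3 = 1.4000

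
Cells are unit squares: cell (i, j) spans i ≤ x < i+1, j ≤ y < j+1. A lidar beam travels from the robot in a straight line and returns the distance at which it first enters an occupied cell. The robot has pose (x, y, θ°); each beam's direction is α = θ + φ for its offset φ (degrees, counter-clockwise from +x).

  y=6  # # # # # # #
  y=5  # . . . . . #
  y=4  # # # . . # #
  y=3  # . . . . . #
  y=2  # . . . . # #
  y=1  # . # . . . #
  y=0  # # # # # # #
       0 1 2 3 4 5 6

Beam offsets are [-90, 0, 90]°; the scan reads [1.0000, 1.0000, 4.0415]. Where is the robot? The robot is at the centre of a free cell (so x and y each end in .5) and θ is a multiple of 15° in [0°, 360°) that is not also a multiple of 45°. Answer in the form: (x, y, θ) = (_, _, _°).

The pose lattice has 20·16 = 320 candidates. Test each by forward raycasting.
  (5.5, 1.5, 210°): beam 1 = 0.5774 ≠ 1.0000 ✗
  (5.5, 3.5, 60°): beam 1 = 0.5774 ≠ 1.0000 ✗
  (2.5, 5.5, 285°): beam 1 = 1.5529 ≠ 1.0000 ✗
  (2.5, 5.5, 60°): beam 1 = 2.8868 ≠ 1.0000 ✗
  …
  (4.5, 1.5, 60°): r_1=1.0000, r_2=1.0000, r_3=4.0415 — all match ✓
No second candidate reproduces the full scan.

(x, y, θ) = (4.5, 1.5, 60°)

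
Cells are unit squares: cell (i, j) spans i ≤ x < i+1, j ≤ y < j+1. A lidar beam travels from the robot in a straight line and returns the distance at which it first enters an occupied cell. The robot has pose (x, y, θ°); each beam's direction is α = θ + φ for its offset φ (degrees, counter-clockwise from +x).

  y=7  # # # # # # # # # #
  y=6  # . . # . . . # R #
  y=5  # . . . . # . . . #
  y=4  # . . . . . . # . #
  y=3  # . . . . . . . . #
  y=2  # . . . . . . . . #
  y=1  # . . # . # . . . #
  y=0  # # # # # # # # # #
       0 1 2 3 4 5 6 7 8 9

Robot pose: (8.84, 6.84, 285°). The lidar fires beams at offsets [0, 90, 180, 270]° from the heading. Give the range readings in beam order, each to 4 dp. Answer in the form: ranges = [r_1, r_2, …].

beam 1: φ=0°, α=285°
  dir = (cos 285°, sin 285°) = (0.2588, -0.9659); from cell (8,6)
  next x-line at t=0.6182, next y-line at t=0.8696; Δt_x=3.8637, Δt_y=1.0353
    x: enter (9,6) at t=0.6182 ← occupied
  → r_1 = 0.6182
beam 2: φ=90°, α=15°
  dir = (cos 15°, sin 15°) = (0.9659, 0.2588); from cell (8,6)
  next x-line at t=0.1656, next y-line at t=0.6182; Δt_x=1.0353, Δt_y=3.8637
    x: enter (9,6) at t=0.1656 ← occupied
  → r_2 = 0.1656
beam 3: φ=180°, α=105°
  dir = (cos 105°, sin 105°) = (-0.2588, 0.9659); from cell (8,6)
  next x-line at t=3.2455, next y-line at t=0.1656; Δt_x=3.8637, Δt_y=1.0353
    y: enter (8,7) at t=0.1656 ← occupied
  → r_3 = 0.1656
beam 4: φ=270°, α=195°
  dir = (cos 195°, sin 195°) = (-0.9659, -0.2588); from cell (8,6)
  next x-line at t=0.8696, next y-line at t=3.2455; Δt_x=1.0353, Δt_y=3.8637
    x: enter (7,6) at t=0.8696 ← occupied
  → r_4 = 0.8696

ranges = [0.6182, 0.1656, 0.1656, 0.8696]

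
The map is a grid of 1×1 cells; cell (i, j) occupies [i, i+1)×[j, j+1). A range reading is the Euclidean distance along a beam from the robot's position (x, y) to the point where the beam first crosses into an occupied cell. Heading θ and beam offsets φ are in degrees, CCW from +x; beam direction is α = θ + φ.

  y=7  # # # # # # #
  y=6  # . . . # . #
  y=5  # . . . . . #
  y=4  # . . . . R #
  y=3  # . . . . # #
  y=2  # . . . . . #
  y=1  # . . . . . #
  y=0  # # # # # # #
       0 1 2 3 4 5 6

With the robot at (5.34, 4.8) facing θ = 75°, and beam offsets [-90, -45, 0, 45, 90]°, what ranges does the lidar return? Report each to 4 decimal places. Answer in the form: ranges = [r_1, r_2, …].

beam 1: φ=-90°, α=345°
  d=(0.9659,-0.2588)  start (5,4)  tX=0.6833 tY=3.0910  stride 1/|dx|=1.0353 1/|dy|=3.8637
    cross x-line → (6,4), t=0.6833 (wall)
  → r_1 = 0.6833
beam 2: φ=-45°, α=30°
  d=(0.8660,0.5000)  start (5,4)  tX=0.7621 tY=0.4000  stride 1/|dx|=1.1547 1/|dy|=2.0000
    cross y-line → (5,5), t=0.4000
    cross x-line → (6,5), t=0.7621 (wall)
  → r_2 = 0.7621
beam 3: φ=0°, α=75°
  d=(0.2588,0.9659)  start (5,4)  tX=2.5500 tY=0.2071  stride 1/|dx|=3.8637 1/|dy|=1.0353
    cross y-line → (5,5), t=0.2071
    cross y-line → (5,6), t=1.2423
    cross y-line → (5,7), t=2.2776 (wall)
  → r_3 = 2.2776
beam 4: φ=45°, α=120°
  d=(-0.5000,0.8660)  start (5,4)  tX=0.6800 tY=0.2309  stride 1/|dx|=2.0000 1/|dy|=1.1547
    cross y-line → (5,5), t=0.2309
    cross x-line → (4,5), t=0.6800
    cross y-line → (4,6), t=1.3856 (wall)
  → r_4 = 1.3856
beam 5: φ=90°, α=165°
  d=(-0.9659,0.2588)  start (5,4)  tX=0.3520 tY=0.7727  stride 1/|dx|=1.0353 1/|dy|=3.8637
    cross x-line → (4,4), t=0.3520
    cross y-line → (4,5), t=0.7727
    cross x-line → (3,5), t=1.3873
    cross x-line → (2,5), t=2.4225
    cross x-line → (1,5), t=3.4578
    cross x-line → (0,5), t=4.4931 (wall)
  → r_5 = 4.4931

ranges = [0.6833, 0.7621, 2.2776, 1.3856, 4.4931]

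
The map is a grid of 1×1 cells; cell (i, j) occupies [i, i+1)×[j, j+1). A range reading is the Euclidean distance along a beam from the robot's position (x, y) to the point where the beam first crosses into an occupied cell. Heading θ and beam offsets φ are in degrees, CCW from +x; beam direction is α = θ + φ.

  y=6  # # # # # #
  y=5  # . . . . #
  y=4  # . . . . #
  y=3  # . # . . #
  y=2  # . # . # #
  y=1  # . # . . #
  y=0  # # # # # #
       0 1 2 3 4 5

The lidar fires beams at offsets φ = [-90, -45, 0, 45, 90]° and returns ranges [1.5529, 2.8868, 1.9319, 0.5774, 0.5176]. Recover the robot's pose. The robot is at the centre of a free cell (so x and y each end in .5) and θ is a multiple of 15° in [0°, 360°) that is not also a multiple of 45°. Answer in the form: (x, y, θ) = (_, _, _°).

(x, y, θ) = (2.5, 5.5, 15°)

Enumerate (i+0.5, j+0.5, θ) over the 16 free cells and 16 admissible headings. For each, cast all 5 beams and compare to the given ranges.
  (2.5, 5.5, 330°): beam 1 = 3.0000 ≠ 1.5529 ✗
  (1.5, 1.5, 30°): beam 1 = 0.5774 ≠ 1.5529 ✗
  (3.5, 3.5, 300°): beam 1 = 0.5774 ≠ 1.5529 ✗
  …
  (2.5, 5.5, 15°): r_1=1.5529, r_2=2.8868, r_3=1.9319, r_4=0.5774, r_5=0.5176 — all match ✓
No second candidate reproduces the full scan.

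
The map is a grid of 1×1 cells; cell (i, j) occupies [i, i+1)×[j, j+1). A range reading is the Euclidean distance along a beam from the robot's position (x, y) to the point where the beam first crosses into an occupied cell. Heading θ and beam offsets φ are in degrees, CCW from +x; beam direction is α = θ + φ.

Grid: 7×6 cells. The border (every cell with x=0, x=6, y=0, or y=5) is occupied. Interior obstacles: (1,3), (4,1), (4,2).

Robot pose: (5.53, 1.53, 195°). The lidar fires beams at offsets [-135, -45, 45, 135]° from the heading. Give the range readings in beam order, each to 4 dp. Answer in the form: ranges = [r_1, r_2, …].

beam 1: φ=-135°, α=60°
  d=(0.5000,0.8660)  start (5,1)  tX=0.9400 tY=0.5427  stride 1/|dx|=2.0000 1/|dy|=1.1547
    cross y-line → (5,2), t=0.5427
    cross x-line → (6,2), t=0.9400 (wall)
  → r_1 = 0.9400
beam 2: φ=-45°, α=150°
  d=(-0.8660,0.5000)  start (5,1)  tX=0.6120 tY=0.9400  stride 1/|dx|=1.1547 1/|dy|=2.0000
    cross x-line → (4,1), t=0.6120 (wall)
  → r_2 = 0.6120
beam 3: φ=45°, α=240°
  d=(-0.5000,-0.8660)  start (5,1)  tX=1.0600 tY=0.6120  stride 1/|dx|=2.0000 1/|dy|=1.1547
    cross y-line → (5,0), t=0.6120 (wall)
  → r_3 = 0.6120
beam 4: φ=135°, α=330°
  d=(0.8660,-0.5000)  start (5,1)  tX=0.5427 tY=1.0600  stride 1/|dx|=1.1547 1/|dy|=2.0000
    cross x-line → (6,1), t=0.5427 (wall)
  → r_4 = 0.5427

ranges = [0.9400, 0.6120, 0.6120, 0.5427]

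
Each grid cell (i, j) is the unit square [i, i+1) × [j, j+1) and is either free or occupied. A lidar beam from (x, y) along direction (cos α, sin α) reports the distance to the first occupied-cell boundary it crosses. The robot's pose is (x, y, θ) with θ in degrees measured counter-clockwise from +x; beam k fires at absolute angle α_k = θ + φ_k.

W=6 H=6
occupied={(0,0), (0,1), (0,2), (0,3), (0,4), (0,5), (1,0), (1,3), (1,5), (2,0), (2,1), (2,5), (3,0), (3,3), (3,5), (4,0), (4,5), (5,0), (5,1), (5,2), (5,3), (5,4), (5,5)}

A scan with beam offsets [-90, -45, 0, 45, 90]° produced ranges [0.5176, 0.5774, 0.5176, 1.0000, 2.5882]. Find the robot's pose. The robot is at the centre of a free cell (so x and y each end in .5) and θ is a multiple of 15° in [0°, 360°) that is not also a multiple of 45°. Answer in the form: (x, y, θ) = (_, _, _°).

(x, y, θ) = (4.5, 4.5, 105°)

The pose lattice has 13·16 = 208 candidates. Test each by forward raycasting.
  (2.5, 2.5, 195°): beam 1 = 2.5882 ≠ 0.5176 ✗
  (4.5, 3.5, 255°): beam 3 = 2.5882 ≠ 0.5176 ✗
  (1.5, 4.5, 240°): beam 1 = 0.5774 ≠ 0.5176 ✗
  (4.5, 2.5, 165°): beam 1 = 1.9319 ≠ 0.5176 ✗
  …
  (4.5, 4.5, 105°): r_1=0.5176, r_2=0.5774, r_3=0.5176, r_4=1.0000, r_5=2.5882 — all match ✓
No second candidate reproduces the full scan.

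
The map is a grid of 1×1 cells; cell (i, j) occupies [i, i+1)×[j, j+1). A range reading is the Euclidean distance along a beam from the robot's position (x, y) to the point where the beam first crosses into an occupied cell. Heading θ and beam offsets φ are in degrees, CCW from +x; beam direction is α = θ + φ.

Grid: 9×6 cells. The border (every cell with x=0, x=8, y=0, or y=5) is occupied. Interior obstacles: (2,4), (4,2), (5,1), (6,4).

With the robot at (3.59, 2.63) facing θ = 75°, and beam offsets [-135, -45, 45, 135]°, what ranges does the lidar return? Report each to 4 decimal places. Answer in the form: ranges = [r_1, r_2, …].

ranges = [1.8822, 0.4734, 1.5819, 2.9907]

beam 1: φ=-135°, α=300°
  direction (0.5000, -0.8660); cell (3,2); t to first gridline: x 0.8200, y 0.7275 (then +2.0000 / +1.1547)
    (3,1) via y @ 0.7275
    (4,1) via x @ 0.8200
    (4,0) via y @ 1.8822  # hit
  → r_1 = 1.8822
beam 2: φ=-45°, α=30°
  direction (0.8660, 0.5000); cell (3,2); t to first gridline: x 0.4734, y 0.7400 (then +1.1547 / +2.0000)
    (4,2) via x @ 0.4734  # hit
  → r_2 = 0.4734
beam 3: φ=45°, α=120°
  direction (-0.5000, 0.8660); cell (3,2); t to first gridline: x 1.1800, y 0.4272 (then +2.0000 / +1.1547)
    (3,3) via y @ 0.4272
    (2,3) via x @ 1.1800
    (2,4) via y @ 1.5819  # hit
  → r_3 = 1.5819
beam 4: φ=135°, α=210°
  direction (-0.8660, -0.5000); cell (3,2); t to first gridline: x 0.6813, y 1.2600 (then +1.1547 / +2.0000)
    (2,2) via x @ 0.6813
    (2,1) via y @ 1.2600
    (1,1) via x @ 1.8360
    (0,1) via x @ 2.9907  # hit
  → r_4 = 2.9907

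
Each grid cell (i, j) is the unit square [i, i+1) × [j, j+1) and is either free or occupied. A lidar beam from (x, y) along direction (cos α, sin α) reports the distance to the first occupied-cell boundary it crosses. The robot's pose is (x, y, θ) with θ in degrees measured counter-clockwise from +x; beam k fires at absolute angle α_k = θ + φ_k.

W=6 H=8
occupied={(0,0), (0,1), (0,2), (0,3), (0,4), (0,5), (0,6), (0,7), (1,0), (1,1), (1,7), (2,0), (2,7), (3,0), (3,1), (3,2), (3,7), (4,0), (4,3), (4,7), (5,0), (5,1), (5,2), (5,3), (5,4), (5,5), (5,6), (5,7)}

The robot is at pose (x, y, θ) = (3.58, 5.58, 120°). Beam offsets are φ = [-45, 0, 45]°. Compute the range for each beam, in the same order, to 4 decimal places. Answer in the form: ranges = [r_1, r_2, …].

beam 1: φ=-45°, α=75°
  direction (0.2588, 0.9659); cell (3,5); t to first gridline: x 1.6228, y 0.4348 (then +3.8637 / +1.0353)
    (3,6) via y @ 0.4348
    (3,7) via y @ 1.4701  # hit
  → r_1 = 1.4701
beam 2: φ=0°, α=120°
  direction (-0.5000, 0.8660); cell (3,5); t to first gridline: x 1.1600, y 0.4850 (then +2.0000 / +1.1547)
    (3,6) via y @ 0.4850
    (2,6) via x @ 1.1600
    (2,7) via y @ 1.6397  # hit
  → r_2 = 1.6397
beam 3: φ=45°, α=165°
  direction (-0.9659, 0.2588); cell (3,5); t to first gridline: x 0.6005, y 1.6228 (then +1.0353 / +3.8637)
    (2,5) via x @ 0.6005
    (2,6) via y @ 1.6228
    (1,6) via x @ 1.6357
    (0,6) via x @ 2.6710  # hit
  → r_3 = 2.6710

ranges = [1.4701, 1.6397, 2.6710]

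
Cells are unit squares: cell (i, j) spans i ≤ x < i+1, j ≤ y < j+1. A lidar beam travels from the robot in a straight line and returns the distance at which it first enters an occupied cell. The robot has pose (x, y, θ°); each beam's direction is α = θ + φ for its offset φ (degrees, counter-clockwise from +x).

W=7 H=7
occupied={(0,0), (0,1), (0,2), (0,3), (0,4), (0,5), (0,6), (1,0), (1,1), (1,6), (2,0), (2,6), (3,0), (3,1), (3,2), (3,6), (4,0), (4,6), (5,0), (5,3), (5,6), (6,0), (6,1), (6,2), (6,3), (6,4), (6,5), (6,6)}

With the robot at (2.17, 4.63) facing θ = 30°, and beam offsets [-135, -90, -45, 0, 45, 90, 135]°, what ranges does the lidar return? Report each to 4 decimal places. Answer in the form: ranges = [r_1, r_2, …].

ranges = [2.7228, 1.8822, 2.9298, 2.7400, 1.4183, 1.5819, 1.2113]

beam 1: φ=-135°, α=255°
  cosα=-0.2588 sinα=-0.9659 | (2,4) | tMaxX 0.6568 tMaxY 0.6522 | tΔX 3.8637 tΔY 1.0353
    t=0.6522 [y] (2,3)
    t=0.6568 [x] (1,3)
    t=1.6875 [y] (1,2)
    t=2.7228 [y] (1,1) — stop
  → r_1 = 2.7228
beam 2: φ=-90°, α=300°
  cosα=0.5000 sinα=-0.8660 | (2,4) | tMaxX 1.6600 tMaxY 0.7275 | tΔX 2.0000 tΔY 1.1547
    t=0.7275 [y] (2,3)
    t=1.6600 [x] (3,3)
    t=1.8822 [y] (3,2) — stop
  → r_2 = 1.8822
beam 3: φ=-45°, α=345°
  cosα=0.9659 sinα=-0.2588 | (2,4) | tMaxX 0.8593 tMaxY 2.4341 | tΔX 1.0353 tΔY 3.8637
    t=0.8593 [x] (3,4)
    t=1.8946 [x] (4,4)
    t=2.4341 [y] (4,3)
    t=2.9298 [x] (5,3) — stop
  → r_3 = 2.9298
beam 4: φ=0°, α=30°
  cosα=0.8660 sinα=0.5000 | (2,4) | tMaxX 0.9584 tMaxY 0.7400 | tΔX 1.1547 tΔY 2.0000
    t=0.7400 [y] (2,5)
    t=0.9584 [x] (3,5)
    t=2.1131 [x] (4,5)
    t=2.7400 [y] (4,6) — stop
  → r_4 = 2.7400
beam 5: φ=45°, α=75°
  cosα=0.2588 sinα=0.9659 | (2,4) | tMaxX 3.2069 tMaxY 0.3831 | tΔX 3.8637 tΔY 1.0353
    t=0.3831 [y] (2,5)
    t=1.4183 [y] (2,6) — stop
  → r_5 = 1.4183
beam 6: φ=90°, α=120°
  cosα=-0.5000 sinα=0.8660 | (2,4) | tMaxX 0.3400 tMaxY 0.4272 | tΔX 2.0000 tΔY 1.1547
    t=0.3400 [x] (1,4)
    t=0.4272 [y] (1,5)
    t=1.5819 [y] (1,6) — stop
  → r_6 = 1.5819
beam 7: φ=135°, α=165°
  cosα=-0.9659 sinα=0.2588 | (2,4) | tMaxX 0.1760 tMaxY 1.4296 | tΔX 1.0353 tΔY 3.8637
    t=0.1760 [x] (1,4)
    t=1.2113 [x] (0,4) — stop
  → r_7 = 1.2113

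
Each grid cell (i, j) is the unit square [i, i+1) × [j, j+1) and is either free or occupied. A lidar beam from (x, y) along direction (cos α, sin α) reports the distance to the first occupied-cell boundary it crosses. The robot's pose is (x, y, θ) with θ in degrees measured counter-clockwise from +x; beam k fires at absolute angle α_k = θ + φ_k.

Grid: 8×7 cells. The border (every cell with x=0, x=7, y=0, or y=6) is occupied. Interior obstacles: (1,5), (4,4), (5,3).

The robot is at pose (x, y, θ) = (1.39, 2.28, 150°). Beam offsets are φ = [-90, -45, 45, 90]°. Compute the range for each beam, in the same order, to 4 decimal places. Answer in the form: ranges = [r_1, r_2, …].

beam 1: φ=-90°, α=60°
  cosα=0.5000 sinα=0.8660 | (1,2) | tMaxX 1.2200 tMaxY 0.8314 | tΔX 2.0000 tΔY 1.1547
    t=0.8314 [y] (1,3)
    t=1.2200 [x] (2,3)
    t=1.9861 [y] (2,4)
    t=3.1408 [y] (2,5)
    t=3.2200 [x] (3,5)
    t=4.2955 [y] (3,6) — stop
  → r_1 = 4.2955
beam 2: φ=-45°, α=105°
  cosα=-0.2588 sinα=0.9659 | (1,2) | tMaxX 1.5068 tMaxY 0.7454 | tΔX 3.8637 tΔY 1.0353
    t=0.7454 [y] (1,3)
    t=1.5068 [x] (0,3) — stop
  → r_2 = 1.5068
beam 3: φ=45°, α=195°
  cosα=-0.9659 sinα=-0.2588 | (1,2) | tMaxX 0.4038 tMaxY 1.0818 | tΔX 1.0353 tΔY 3.8637
    t=0.4038 [x] (0,2) — stop
  → r_3 = 0.4038
beam 4: φ=90°, α=240°
  cosα=-0.5000 sinα=-0.8660 | (1,2) | tMaxX 0.7800 tMaxY 0.3233 | tΔX 2.0000 tΔY 1.1547
    t=0.3233 [y] (1,1)
    t=0.7800 [x] (0,1) — stop
  → r_4 = 0.7800

ranges = [4.2955, 1.5068, 0.4038, 0.7800]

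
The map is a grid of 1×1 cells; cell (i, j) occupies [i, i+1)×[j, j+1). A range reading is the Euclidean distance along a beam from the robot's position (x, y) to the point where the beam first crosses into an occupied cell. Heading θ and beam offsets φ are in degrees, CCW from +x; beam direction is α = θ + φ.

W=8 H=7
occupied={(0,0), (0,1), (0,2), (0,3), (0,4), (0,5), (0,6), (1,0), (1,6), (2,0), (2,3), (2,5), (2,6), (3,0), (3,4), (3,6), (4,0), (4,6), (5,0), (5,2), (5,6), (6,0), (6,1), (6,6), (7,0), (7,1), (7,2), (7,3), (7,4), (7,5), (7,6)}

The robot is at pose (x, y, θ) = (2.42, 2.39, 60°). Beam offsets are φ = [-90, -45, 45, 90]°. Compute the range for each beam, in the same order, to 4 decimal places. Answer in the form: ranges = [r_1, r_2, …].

beam 1: φ=-90°, α=330°
  dir = (cos 330°, sin 330°) = (0.8660, -0.5000); from cell (2,2)
  next x-line at t=0.6697, next y-line at t=0.7800; Δt_x=1.1547, Δt_y=2.0000
    x: enter (3,2) at t=0.6697
    y: enter (3,1) at t=0.7800
    x: enter (4,1) at t=1.8244
    y: enter (4,0) at t=2.7800 ← occupied
  → r_1 = 2.7800
beam 2: φ=-45°, α=15°
  dir = (cos 15°, sin 15°) = (0.9659, 0.2588); from cell (2,2)
  next x-line at t=0.6005, next y-line at t=2.3569; Δt_x=1.0353, Δt_y=3.8637
    x: enter (3,2) at t=0.6005
    x: enter (4,2) at t=1.6357
    y: enter (4,3) at t=2.3569
    x: enter (5,3) at t=2.6710
    x: enter (6,3) at t=3.7063
    x: enter (7,3) at t=4.7416 ← occupied
  → r_2 = 4.7416
beam 3: φ=45°, α=105°
  dir = (cos 105°, sin 105°) = (-0.2588, 0.9659); from cell (2,2)
  next x-line at t=1.6228, next y-line at t=0.6315; Δt_x=3.8637, Δt_y=1.0353
    y: enter (2,3) at t=0.6315 ← occupied
  → r_3 = 0.6315
beam 4: φ=90°, α=150°
  dir = (cos 150°, sin 150°) = (-0.8660, 0.5000); from cell (2,2)
  next x-line at t=0.4850, next y-line at t=1.2200; Δt_x=1.1547, Δt_y=2.0000
    x: enter (1,2) at t=0.4850
    y: enter (1,3) at t=1.2200
    x: enter (0,3) at t=1.6397 ← occupied
  → r_4 = 1.6397

ranges = [2.7800, 4.7416, 0.6315, 1.6397]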